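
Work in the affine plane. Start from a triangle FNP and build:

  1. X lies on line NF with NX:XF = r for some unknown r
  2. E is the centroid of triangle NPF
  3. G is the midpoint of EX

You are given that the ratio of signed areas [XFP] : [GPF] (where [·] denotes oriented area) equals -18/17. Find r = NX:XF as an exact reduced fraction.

Set F = (0, 0), N = (1, 0), P = (0, 1); any affine frame gives the same invariant.
1. With NX:XF = r, write λ = r/(r+1) so X = N + λ·(F−N); X is affine-linear in λ
2. E is the centroid of triangle NPF ⇒ E = (1/3, 1/3)
3. G is the midpoint of EX ⇒ G is an affine combination of earlier points and hence also affine-linear in λ
Every point depending on X is an affine combination of X and λ-independent points, so each such coordinate is linear in λ; the λ² term in each signed area is a multiple of (F−N)×(F−N) = 0, so 2·[XFP] and 2·[GPF] are each linear in λ. Evaluating at λ=0 and λ=1:
  2·[XFP] = λ − 1,   2·[GPF] = -1/2·λ + 2/3
So [XFP]:[GPF] = (λ − 1) / (-1/2·λ + 2/3). Setting this equal to -18/17:
  λ − 1 = -18/17·(-1/2·λ + 2/3)  ⇒  λ = 5/8
Then r = λ/(1−λ) = (5/8)/(3/8) = 5/3. Check: with r = 5/3, X = (3/8, 0) and [XFP]:[GPF] = -18/17 as required.

r = 5/3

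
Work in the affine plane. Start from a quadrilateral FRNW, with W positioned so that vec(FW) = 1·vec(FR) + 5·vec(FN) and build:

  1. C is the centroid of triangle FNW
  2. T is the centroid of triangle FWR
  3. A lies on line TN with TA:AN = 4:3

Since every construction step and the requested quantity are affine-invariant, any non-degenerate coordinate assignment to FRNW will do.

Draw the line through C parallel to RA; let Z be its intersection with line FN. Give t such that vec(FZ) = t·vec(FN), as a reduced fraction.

Work in coordinates with F = (0, 0), R = (1, 0), N = (0, 1), W = (1, 5).
1. C is the centroid of triangle FNW ⇒ C = (1/3, 2)
2. T is the centroid of triangle FWR ⇒ T = (2/3, 5/3)
3. A lies on line TN with TA:AN = 4:3 ⇒ A = (2/7, 9/7)
through C parallel to RA: direction (-5/7, 9/7); meets FN at Z = (0, 13/5)
Z = F + t·(N−F) with t = 13/5

t = 13/5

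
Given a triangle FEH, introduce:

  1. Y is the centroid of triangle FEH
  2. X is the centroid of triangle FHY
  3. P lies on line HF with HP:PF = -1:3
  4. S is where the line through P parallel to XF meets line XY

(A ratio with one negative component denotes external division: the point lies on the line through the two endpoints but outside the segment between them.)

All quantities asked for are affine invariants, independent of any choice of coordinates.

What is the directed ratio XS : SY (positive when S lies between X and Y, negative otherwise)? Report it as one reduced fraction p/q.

Choose coordinates F = (0, 0), E = (1, 0), H = (0, 1).
1. Y is the centroid of triangle FEH ⇒ Y = (1/3, 1/3)
2. X is the centroid of triangle FHY ⇒ X = (1/9, 4/9)
3. P lies on line HF with HP:PF = -1:3 ⇒ P = (0, 3/2)
4. S is where the line through P parallel to XF meets line XY ⇒ S = (-2/9, 11/18)
S = X + t·(Y−X) with t = -3/2, so XS:SY = t:(1−t) = -3/2:5/2

XS:SY = -3/5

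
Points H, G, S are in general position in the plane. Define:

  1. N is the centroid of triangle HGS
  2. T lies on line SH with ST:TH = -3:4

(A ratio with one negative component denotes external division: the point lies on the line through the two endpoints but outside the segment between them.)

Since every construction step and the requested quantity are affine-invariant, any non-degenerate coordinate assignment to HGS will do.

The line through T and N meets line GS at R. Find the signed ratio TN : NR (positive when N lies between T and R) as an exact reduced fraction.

Choose coordinates H = (0, 0), G = (1, 0), S = (0, 1).
1. N is the centroid of triangle HGS ⇒ N = (1/3, 1/3)
2. T lies on line SH with ST:TH = -3:4 ⇒ T = (0, 4)
line TN meets GS at R = (3/10, 7/10)
N = T + t·(R−T) with t = 10/9, so TN:NR = 10/9:-1/9

TN:NR = -10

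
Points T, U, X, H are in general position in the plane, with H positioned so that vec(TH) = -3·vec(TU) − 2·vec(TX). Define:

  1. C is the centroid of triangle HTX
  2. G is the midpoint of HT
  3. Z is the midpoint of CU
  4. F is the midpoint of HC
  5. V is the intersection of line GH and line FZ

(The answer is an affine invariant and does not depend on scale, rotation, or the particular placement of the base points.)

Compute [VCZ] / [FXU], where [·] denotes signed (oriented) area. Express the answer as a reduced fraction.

Choose coordinates T = (0, 0), U = (1, 0), X = (0, 1), H = (-3, -2).
1. C is the centroid of triangle HTX ⇒ C = (-1, -1/3)
2. G is the midpoint of HT ⇒ G = (-3/2, -1)
3. Z is the midpoint of CU ⇒ Z = (0, -1/6)
4. F is the midpoint of HC ⇒ F = (-2, -7/6)
5. V is the intersection of line GH and line FZ ⇒ V = (-1, -2/3)
2·[VCZ] = -1/3, 2·[FXU] = -25/6
[VCZ]:[FXU] = -1/3:-25/6 = 2/25

[VCZ]:[FXU] = 2/25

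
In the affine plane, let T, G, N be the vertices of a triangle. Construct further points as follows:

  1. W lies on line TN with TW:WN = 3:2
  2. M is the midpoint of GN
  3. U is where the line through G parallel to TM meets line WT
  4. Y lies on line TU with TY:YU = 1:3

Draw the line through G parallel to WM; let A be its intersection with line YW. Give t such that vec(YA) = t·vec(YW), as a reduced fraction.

t = 9/17

Set T = (0, 0), G = (1, 0), N = (0, 1); any affine frame gives the same invariant.
1. W lies on line TN with TW:WN = 3:2 ⇒ W = (0, 3/5)
2. M is the midpoint of GN ⇒ M = (1/2, 1/2)
3. U is where the line through G parallel to TM meets line WT ⇒ U = (0, -1)
4. Y lies on line TU with TY:YU = 1:3 ⇒ Y = (0, -1/4)
through G parallel to WM: direction (1/2, -1/10); meets YW at A = (0, 1/5)
A = Y + t·(W−Y) with t = 9/17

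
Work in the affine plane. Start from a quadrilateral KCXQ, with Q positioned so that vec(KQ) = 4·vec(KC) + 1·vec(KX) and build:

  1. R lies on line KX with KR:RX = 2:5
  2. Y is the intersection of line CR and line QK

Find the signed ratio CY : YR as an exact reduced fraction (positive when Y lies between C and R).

Choose coordinates K = (0, 0), C = (1, 0), X = (0, 1), Q = (4, 1).
1. R lies on line KX with KR:RX = 2:5 ⇒ R = (0, 2/7)
2. Y is the intersection of line CR and line QK ⇒ Y = (8/15, 2/15)
Y = C + t·(R−C) with t = 7/15, so CY:YR = t:(1−t) = 7/15:8/15

CY:YR = 7/8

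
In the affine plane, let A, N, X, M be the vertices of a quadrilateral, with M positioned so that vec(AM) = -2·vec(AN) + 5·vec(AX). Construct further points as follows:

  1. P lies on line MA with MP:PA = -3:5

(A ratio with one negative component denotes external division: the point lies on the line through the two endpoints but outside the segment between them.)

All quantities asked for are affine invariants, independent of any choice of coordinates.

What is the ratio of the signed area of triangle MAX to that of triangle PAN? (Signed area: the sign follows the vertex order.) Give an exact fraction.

Work in coordinates with A = (0, 0), N = (1, 0), X = (0, 1), M = (-2, 5).
1. P lies on line MA with MP:PA = -3:5 ⇒ P = (-5, 25/2)
2·[MAX] = 2, 2·[PAN] = 25/2
[MAX]:[PAN] = 2:25/2 = 4/25

[MAX]:[PAN] = 4/25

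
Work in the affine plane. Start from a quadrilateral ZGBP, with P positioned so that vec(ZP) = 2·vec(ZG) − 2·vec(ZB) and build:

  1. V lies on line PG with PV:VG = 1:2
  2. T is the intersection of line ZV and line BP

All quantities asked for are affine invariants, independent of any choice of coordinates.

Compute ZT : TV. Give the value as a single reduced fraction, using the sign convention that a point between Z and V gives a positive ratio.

Work in coordinates with Z = (0, 0), G = (1, 0), B = (0, 1), P = (2, -2).
1. V lies on line PG with PV:VG = 1:2 ⇒ V = (5/3, -4/3)
2. T is the intersection of line ZV and line BP ⇒ T = (10/7, -8/7)
T = Z + t·(V−Z) with t = 6/7, so ZT:TV = t:(1−t) = 6/7:1/7

ZT:TV = 6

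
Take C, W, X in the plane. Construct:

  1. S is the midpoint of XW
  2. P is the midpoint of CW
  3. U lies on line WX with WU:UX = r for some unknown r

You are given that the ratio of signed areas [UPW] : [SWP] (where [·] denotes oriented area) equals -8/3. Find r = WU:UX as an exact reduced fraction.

r = -4

Choose coordinates C = (0, 0), W = (1, 0), X = (0, 1).
1. S is the midpoint of XW ⇒ S = (1/2, 1/2)
2. P is the midpoint of CW ⇒ P = (1/2, 0)
3. With WU:UX = r, write λ = r/(r+1) so U = W + λ·(X−W); U is affine-linear in λ
Every point depending on U is an affine combination of U and λ-independent points, so each such coordinate is linear in λ; the λ² term in each signed area is a multiple of (X−W)×(X−W) = 0, so 2·[UPW] and 2·[SWP] are each linear in λ. Evaluating at λ=0 and λ=1:
  2·[UPW] = 1/2·λ,   2·[SWP] = -1/4
So [UPW]:[SWP] = (1/2·λ) / (-1/4). Setting this equal to -8/3:
  1/2·λ = -8/3·(-1/4)  ⇒  λ = 4/3
Then r = λ/(1−λ) = (4/3)/(-1/3) = -4. Check: with r = -4, U = (-1/3, 4/3) and [UPW]:[SWP] = -8/3 as required.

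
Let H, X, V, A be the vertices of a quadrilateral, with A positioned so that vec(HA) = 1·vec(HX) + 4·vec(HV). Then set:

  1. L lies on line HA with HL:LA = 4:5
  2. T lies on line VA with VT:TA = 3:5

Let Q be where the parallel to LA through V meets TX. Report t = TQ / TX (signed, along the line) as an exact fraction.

Set H = (0, 0), X = (1, 0), V = (0, 1), A = (1, 4); any affine frame gives the same invariant.
1. L lies on line HA with HL:LA = 4:5 ⇒ L = (4/9, 16/9)
2. T lies on line VA with VT:TA = 3:5 ⇒ T = (3/8, 17/8)
through V parallel to LA: direction (5/9, 20/9); meets TX at Q = (12/37, 85/37)
Q = T + t·(X−T) with t = -3/37

t = -3/37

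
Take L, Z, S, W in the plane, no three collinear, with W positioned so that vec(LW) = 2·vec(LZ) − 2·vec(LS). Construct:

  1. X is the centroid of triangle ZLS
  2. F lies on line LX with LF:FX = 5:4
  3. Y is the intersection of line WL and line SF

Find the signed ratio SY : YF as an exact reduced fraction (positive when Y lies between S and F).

SY:YF = -27/10

Choose coordinates L = (0, 0), Z = (1, 0), S = (0, 1), W = (2, -2).
1. X is the centroid of triangle ZLS ⇒ X = (1/3, 1/3)
2. F lies on line LX with LF:FX = 5:4 ⇒ F = (5/27, 5/27)
3. Y is the intersection of line WL and line SF ⇒ Y = (5/17, -5/17)
Y = S + t·(F−S) with t = 27/17, so SY:YF = t:(1−t) = 27/17:-10/17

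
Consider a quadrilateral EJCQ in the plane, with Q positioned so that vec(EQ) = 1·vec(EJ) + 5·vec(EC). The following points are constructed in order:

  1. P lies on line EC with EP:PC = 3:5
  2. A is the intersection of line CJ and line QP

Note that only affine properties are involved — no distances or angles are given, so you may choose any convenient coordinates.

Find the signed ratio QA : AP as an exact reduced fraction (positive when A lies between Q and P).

Assign E = (0, 0), J = (1, 0), C = (0, 1), Q = (1, 5) — the answer is frame-independent, so this choice is without loss of generality.
1. P lies on line EC with EP:PC = 3:5 ⇒ P = (0, 3/8)
2. A is the intersection of line CJ and line QP ⇒ A = (1/9, 8/9)
A = Q + t·(P−Q) with t = 8/9, so QA:AP = t:(1−t) = 8/9:1/9

QA:AP = 8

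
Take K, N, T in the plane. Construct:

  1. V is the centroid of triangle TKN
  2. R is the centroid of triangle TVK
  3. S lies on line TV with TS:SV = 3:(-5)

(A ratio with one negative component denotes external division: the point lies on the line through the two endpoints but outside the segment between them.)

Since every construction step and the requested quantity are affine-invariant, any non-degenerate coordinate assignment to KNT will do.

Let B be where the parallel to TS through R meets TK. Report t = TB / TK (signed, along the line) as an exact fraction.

Assign K = (0, 0), N = (1, 0), T = (0, 1) — the answer is frame-independent, so this choice is without loss of generality.
1. V is the centroid of triangle TKN ⇒ V = (1/3, 1/3)
2. R is the centroid of triangle TVK ⇒ R = (1/9, 4/9)
3. S lies on line TV with TS:SV = 3:(-5) ⇒ S = (-1/2, 2)
through R parallel to TS: direction (-1/2, 1); meets TK at B = (0, 2/3)
B = T + t·(K−T) with t = 1/3

t = 1/3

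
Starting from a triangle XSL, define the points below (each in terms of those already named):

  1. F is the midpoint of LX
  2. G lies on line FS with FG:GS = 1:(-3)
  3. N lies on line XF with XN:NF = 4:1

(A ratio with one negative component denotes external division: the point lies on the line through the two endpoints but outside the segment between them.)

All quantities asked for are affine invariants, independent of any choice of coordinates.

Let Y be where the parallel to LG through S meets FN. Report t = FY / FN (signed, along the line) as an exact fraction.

t = 10

Set X = (0, 0), S = (1, 0), L = (0, 1); any affine frame gives the same invariant.
1. F is the midpoint of LX ⇒ F = (0, 1/2)
2. G lies on line FS with FG:GS = 1:(-3) ⇒ G = (-1/2, 3/4)
3. N lies on line XF with XN:NF = 4:1 ⇒ N = (0, 2/5)
through S parallel to LG: direction (-1/2, -1/4); meets FN at Y = (0, -1/2)
Y = F + t·(N−F) with t = 10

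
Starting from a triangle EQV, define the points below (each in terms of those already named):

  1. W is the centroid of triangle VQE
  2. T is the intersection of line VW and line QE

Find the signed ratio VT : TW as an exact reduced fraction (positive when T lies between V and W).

VT:TW = -3

Work in coordinates with E = (0, 0), Q = (1, 0), V = (0, 1).
1. W is the centroid of triangle VQE ⇒ W = (1/3, 1/3)
2. T is the intersection of line VW and line QE ⇒ T = (1/2, 0)
T = V + t·(W−V) with t = 3/2, so VT:TW = t:(1−t) = 3/2:-1/2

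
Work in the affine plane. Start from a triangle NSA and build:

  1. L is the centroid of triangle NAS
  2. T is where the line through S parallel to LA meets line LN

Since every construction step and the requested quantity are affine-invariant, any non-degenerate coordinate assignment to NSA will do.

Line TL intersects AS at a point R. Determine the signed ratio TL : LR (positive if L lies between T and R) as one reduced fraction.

TL:LR = -2

Choose coordinates N = (0, 0), S = (1, 0), A = (0, 1).
1. L is the centroid of triangle NAS ⇒ L = (1/3, 1/3)
2. T is where the line through S parallel to LA meets line LN ⇒ T = (2/3, 2/3)
line TL meets AS at R = (1/2, 1/2)
L = T + t·(R−T) with t = 2, so TL:LR = 2:-1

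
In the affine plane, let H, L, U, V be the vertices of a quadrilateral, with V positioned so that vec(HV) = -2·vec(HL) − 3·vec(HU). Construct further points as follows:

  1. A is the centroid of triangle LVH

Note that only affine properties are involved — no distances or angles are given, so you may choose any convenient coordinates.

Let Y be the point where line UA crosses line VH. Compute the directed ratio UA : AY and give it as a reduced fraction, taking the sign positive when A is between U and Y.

UA:AY = -3

Work in coordinates with H = (0, 0), L = (1, 0), U = (0, 1), V = (-2, -3).
1. A is the centroid of triangle LVH ⇒ A = (-1/3, -1)
line UA meets VH at Y = (-2/9, -1/3)
A = U + t·(Y−U) with t = 3/2, so UA:AY = 3/2:-1/2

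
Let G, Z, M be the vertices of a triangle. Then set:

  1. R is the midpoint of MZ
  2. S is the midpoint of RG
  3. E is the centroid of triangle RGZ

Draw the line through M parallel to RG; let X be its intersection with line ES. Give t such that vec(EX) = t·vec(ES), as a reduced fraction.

Choose coordinates G = (0, 0), Z = (1, 0), M = (0, 1).
1. R is the midpoint of MZ ⇒ R = (1/2, 1/2)
2. S is the midpoint of RG ⇒ S = (1/4, 1/4)
3. E is the centroid of triangle RGZ ⇒ E = (1/2, 1/6)
through M parallel to RG: direction (-1/2, -1/2); meets ES at X = (-1/2, 1/2)
X = E + t·(S−E) with t = 4

t = 4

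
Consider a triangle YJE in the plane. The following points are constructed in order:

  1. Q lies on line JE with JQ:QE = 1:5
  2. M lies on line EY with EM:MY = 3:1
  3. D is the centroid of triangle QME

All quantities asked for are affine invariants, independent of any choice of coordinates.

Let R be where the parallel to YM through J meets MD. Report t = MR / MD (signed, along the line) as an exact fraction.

t = 18/5

Set Y = (0, 0), J = (1, 0), E = (0, 1); any affine frame gives the same invariant.
1. Q lies on line JE with JQ:QE = 1:5 ⇒ Q = (5/6, 1/6)
2. M lies on line EY with EM:MY = 3:1 ⇒ M = (0, 1/4)
3. D is the centroid of triangle QME ⇒ D = (5/18, 17/36)
through J parallel to YM: direction (0, 1/4); meets MD at R = (1, 21/20)
R = M + t·(D−M) with t = 18/5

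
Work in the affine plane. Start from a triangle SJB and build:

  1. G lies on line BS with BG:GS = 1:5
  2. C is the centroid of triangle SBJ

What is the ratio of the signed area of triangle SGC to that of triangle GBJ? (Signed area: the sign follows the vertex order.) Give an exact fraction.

Choose coordinates S = (0, 0), J = (1, 0), B = (0, 1).
1. G lies on line BS with BG:GS = 1:5 ⇒ G = (0, 5/6)
2. C is the centroid of triangle SBJ ⇒ C = (1/3, 1/3)
2·[SGC] = -5/18, 2·[GBJ] = -1/6
[SGC]:[GBJ] = -5/18:-1/6 = 5/3

[SGC]:[GBJ] = 5/3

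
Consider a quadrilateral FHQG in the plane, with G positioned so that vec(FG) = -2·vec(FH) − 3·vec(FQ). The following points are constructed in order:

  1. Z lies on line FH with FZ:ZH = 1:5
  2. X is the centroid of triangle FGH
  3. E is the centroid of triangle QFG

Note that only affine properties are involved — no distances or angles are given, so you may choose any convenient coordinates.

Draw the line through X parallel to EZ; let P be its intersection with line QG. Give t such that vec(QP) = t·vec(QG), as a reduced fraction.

t = 13/18

Work in coordinates with F = (0, 0), H = (1, 0), Q = (0, 1), G = (-2, -3).
1. Z lies on line FH with FZ:ZH = 1:5 ⇒ Z = (1/6, 0)
2. X is the centroid of triangle FGH ⇒ X = (-1/3, -1)
3. E is the centroid of triangle QFG ⇒ E = (-2/3, -2/3)
through X parallel to EZ: direction (5/6, 2/3); meets QG at P = (-13/9, -17/9)
P = Q + t·(G−Q) with t = 13/18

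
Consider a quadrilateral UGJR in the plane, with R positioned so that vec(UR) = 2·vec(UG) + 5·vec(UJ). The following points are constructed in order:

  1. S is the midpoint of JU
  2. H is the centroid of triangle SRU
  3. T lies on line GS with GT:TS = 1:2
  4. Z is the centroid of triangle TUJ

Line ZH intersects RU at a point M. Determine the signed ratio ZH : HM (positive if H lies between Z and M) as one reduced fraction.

ZH:HM = -2

Choose coordinates U = (0, 0), G = (1, 0), J = (0, 1), R = (2, 5).
1. S is the midpoint of JU ⇒ S = (0, 1/2)
2. H is the centroid of triangle SRU ⇒ H = (2/3, 11/6)
3. T lies on line GS with GT:TS = 1:2 ⇒ T = (2/3, 1/6)
4. Z is the centroid of triangle TUJ ⇒ Z = (2/9, 7/18)
line ZH meets RU at M = (4/9, 10/9)
H = Z + t·(M−Z) with t = 2, so ZH:HM = 2:-1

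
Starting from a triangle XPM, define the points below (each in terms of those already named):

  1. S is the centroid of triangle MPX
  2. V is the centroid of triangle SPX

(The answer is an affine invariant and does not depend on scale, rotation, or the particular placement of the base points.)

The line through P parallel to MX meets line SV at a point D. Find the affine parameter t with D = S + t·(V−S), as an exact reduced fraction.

Assign X = (0, 0), P = (1, 0), M = (0, 1) — the answer is frame-independent, so this choice is without loss of generality.
1. S is the centroid of triangle MPX ⇒ S = (1/3, 1/3)
2. V is the centroid of triangle SPX ⇒ V = (4/9, 1/9)
through P parallel to MX: direction (0, -1); meets SV at D = (1, -1)
D = S + t·(V−S) with t = 6

t = 6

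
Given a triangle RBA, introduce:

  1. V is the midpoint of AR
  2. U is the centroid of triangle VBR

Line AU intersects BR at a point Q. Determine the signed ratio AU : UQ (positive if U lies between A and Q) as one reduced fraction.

AU:UQ = 5

Set R = (0, 0), B = (1, 0), A = (0, 1); any affine frame gives the same invariant.
1. V is the midpoint of AR ⇒ V = (0, 1/2)
2. U is the centroid of triangle VBR ⇒ U = (1/3, 1/6)
line AU meets BR at Q = (2/5, 0)
U = A + t·(Q−A) with t = 5/6, so AU:UQ = 5/6:1/6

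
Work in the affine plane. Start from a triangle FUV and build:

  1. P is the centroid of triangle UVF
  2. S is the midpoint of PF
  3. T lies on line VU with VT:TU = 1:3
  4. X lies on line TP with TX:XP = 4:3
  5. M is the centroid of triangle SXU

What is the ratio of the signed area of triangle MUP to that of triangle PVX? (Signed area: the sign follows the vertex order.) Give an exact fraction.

Assign F = (0, 0), U = (1, 0), V = (0, 1) — the answer is frame-independent, so this choice is without loss of generality.
1. P is the centroid of triangle UVF ⇒ P = (1/3, 1/3)
2. S is the midpoint of PF ⇒ S = (1/6, 1/6)
3. T lies on line VU with VT:TU = 1:3 ⇒ T = (1/4, 3/4)
4. X lies on line TP with TX:XP = 4:3 ⇒ X = (25/84, 43/84)
5. M is the centroid of triangle SXU ⇒ M = (41/84, 19/84)
2·[MUP] = 5/252, 2·[PVX] = -1/28
[MUP]:[PVX] = 5/252:-1/28 = -5/9

[MUP]:[PVX] = -5/9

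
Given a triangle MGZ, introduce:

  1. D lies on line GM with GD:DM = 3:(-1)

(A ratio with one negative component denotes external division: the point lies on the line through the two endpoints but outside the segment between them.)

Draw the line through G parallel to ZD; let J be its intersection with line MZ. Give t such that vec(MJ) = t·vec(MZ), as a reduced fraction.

Assign M = (0, 0), G = (1, 0), Z = (0, 1) — the answer is frame-independent, so this choice is without loss of generality.
1. D lies on line GM with GD:DM = 3:(-1) ⇒ D = (-1/2, 0)
through G parallel to ZD: direction (-1/2, -1); meets MZ at J = (0, -2)
J = M + t·(Z−M) with t = -2

t = -2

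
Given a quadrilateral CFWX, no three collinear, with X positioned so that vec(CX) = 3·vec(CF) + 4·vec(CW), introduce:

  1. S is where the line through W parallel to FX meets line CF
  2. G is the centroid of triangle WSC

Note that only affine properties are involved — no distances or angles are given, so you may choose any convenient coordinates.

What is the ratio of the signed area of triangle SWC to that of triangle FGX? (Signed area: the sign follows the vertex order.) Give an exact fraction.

Set C = (0, 0), F = (1, 0), W = (0, 1), X = (3, 4); any affine frame gives the same invariant.
1. S is where the line through W parallel to FX meets line CF ⇒ S = (-1/2, 0)
2. G is the centroid of triangle WSC ⇒ G = (-1/6, 1/3)
2·[SWC] = -1/2, 2·[FGX] = -16/3
[SWC]:[FGX] = -1/2:-16/3 = 3/32

[SWC]:[FGX] = 3/32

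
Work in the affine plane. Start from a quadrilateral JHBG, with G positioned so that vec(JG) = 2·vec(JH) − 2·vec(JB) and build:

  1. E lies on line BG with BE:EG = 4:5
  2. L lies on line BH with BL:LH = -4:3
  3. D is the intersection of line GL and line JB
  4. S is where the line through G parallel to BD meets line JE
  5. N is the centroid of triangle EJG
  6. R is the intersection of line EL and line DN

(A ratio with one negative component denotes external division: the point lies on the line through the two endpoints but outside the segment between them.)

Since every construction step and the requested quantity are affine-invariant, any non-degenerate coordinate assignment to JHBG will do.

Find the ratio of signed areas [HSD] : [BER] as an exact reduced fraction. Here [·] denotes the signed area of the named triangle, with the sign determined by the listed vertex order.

Assign J = (0, 0), H = (1, 0), B = (0, 1), G = (2, -2) — the answer is frame-independent, so this choice is without loss of generality.
1. E lies on line BG with BE:EG = 4:5 ⇒ E = (8/9, -1/3)
2. L lies on line BH with BL:LH = -4:3 ⇒ L = (4, -3)
3. D is the intersection of line GL and line JB ⇒ D = (0, -1)
4. S is where the line through G parallel to BD meets line JE ⇒ S = (2, -3/4)
5. N is the centroid of triangle EJG ⇒ N = (26/27, -7/9)
6. R is the intersection of line EL and line DN ⇒ R = (130/99, -23/33)
2·[HSD] = -7/4, 2·[BER] = 8/33
[HSD]:[BER] = -7/4:8/33 = -231/32

[HSD]:[BER] = -231/32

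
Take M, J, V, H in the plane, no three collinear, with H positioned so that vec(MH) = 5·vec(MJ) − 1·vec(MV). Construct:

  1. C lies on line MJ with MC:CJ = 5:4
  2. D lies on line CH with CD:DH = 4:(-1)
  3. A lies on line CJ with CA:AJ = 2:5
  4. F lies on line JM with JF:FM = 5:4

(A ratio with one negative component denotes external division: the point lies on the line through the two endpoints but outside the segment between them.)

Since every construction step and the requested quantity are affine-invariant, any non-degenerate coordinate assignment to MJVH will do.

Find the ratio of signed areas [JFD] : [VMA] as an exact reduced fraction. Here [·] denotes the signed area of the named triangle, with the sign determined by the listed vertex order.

[JFD]:[VMA] = 140/129

Assign M = (0, 0), J = (1, 0), V = (0, 1), H = (5, -1) — the answer is frame-independent, so this choice is without loss of generality.
1. C lies on line MJ with MC:CJ = 5:4 ⇒ C = (5/9, 0)
2. D lies on line CH with CD:DH = 4:(-1) ⇒ D = (175/27, -4/3)
3. A lies on line CJ with CA:AJ = 2:5 ⇒ A = (43/63, 0)
4. F lies on line JM with JF:FM = 5:4 ⇒ F = (4/9, 0)
2·[JFD] = 20/27, 2·[VMA] = 43/63
[JFD]:[VMA] = 20/27:43/63 = 140/129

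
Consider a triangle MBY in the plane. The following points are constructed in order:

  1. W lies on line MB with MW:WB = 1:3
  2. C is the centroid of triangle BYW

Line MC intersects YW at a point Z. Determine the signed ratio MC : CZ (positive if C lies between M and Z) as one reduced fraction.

Set M = (0, 0), B = (1, 0), Y = (0, 1); any affine frame gives the same invariant.
1. W lies on line MB with MW:WB = 1:3 ⇒ W = (1/4, 0)
2. C is the centroid of triangle BYW ⇒ C = (5/12, 1/3)
line MC meets YW at Z = (5/24, 1/6)
C = M + t·(Z−M) with t = 2, so MC:CZ = 2:-1

MC:CZ = -2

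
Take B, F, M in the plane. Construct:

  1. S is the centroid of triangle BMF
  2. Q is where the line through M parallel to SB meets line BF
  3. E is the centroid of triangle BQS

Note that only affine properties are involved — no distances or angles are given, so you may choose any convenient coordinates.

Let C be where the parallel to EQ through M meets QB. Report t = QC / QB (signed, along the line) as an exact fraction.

t = -6

Assign B = (0, 0), F = (1, 0), M = (0, 1) — the answer is frame-independent, so this choice is without loss of generality.
1. S is the centroid of triangle BMF ⇒ S = (1/3, 1/3)
2. Q is where the line through M parallel to SB meets line BF ⇒ Q = (-1, 0)
3. E is the centroid of triangle BQS ⇒ E = (-2/9, 1/9)
through M parallel to EQ: direction (-7/9, -1/9); meets QB at C = (-7, 0)
C = Q + t·(B−Q) with t = -6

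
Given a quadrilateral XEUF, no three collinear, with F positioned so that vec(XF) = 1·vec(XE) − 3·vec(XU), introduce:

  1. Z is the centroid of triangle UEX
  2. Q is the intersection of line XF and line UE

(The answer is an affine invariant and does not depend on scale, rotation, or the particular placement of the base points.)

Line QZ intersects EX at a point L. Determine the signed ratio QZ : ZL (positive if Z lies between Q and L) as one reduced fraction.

QZ:ZL = 7/2

Set X = (0, 0), E = (1, 0), U = (0, 1), F = (1, -3); any affine frame gives the same invariant.
1. Z is the centroid of triangle UEX ⇒ Z = (1/3, 1/3)
2. Q is the intersection of line XF and line UE ⇒ Q = (-1/2, 3/2)
line QZ meets EX at L = (4/7, 0)
Z = Q + t·(L−Q) with t = 7/9, so QZ:ZL = 7/9:2/9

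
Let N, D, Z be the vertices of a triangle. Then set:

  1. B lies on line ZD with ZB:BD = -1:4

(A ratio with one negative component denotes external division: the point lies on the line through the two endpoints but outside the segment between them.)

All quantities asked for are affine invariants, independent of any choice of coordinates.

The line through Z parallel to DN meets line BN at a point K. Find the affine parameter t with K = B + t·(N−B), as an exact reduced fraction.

Set N = (0, 0), D = (1, 0), Z = (0, 1); any affine frame gives the same invariant.
1. B lies on line ZD with ZB:BD = -1:4 ⇒ B = (-1/3, 4/3)
through Z parallel to DN: direction (-1, 0); meets BN at K = (-1/4, 1)
K = B + t·(N−B) with t = 1/4

t = 1/4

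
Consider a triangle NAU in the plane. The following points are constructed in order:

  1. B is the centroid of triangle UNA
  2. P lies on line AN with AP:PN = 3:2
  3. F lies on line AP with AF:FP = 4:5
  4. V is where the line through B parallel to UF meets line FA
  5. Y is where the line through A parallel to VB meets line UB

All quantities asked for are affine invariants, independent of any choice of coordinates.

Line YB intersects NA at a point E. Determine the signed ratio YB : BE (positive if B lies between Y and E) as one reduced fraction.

YB:BE = 38/7

Choose coordinates N = (0, 0), A = (1, 0), U = (0, 1).
1. B is the centroid of triangle UNA ⇒ B = (1/3, 1/3)
2. P lies on line AN with AP:PN = 3:2 ⇒ P = (2/5, 0)
3. F lies on line AP with AF:FP = 4:5 ⇒ F = (11/15, 0)
4. V is where the line through B parallel to UF meets line FA ⇒ V = (26/45, 0)
5. Y is where the line through A parallel to VB meets line UB ⇒ Y = (-4/7, 15/7)
line YB meets NA at E = (1/2, 0)
B = Y + t·(E−Y) with t = 38/45, so YB:BE = 38/45:7/45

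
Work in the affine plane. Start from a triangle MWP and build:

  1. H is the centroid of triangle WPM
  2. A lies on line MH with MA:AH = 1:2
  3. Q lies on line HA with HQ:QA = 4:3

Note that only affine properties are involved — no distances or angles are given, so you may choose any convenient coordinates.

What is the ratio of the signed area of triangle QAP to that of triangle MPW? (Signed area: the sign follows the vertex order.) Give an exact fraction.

Choose coordinates M = (0, 0), W = (1, 0), P = (0, 1).
1. H is the centroid of triangle WPM ⇒ H = (1/3, 1/3)
2. A lies on line MH with MA:AH = 1:2 ⇒ A = (1/9, 1/9)
3. Q lies on line HA with HQ:QA = 4:3 ⇒ Q = (13/63, 13/63)
2·[QAP] = -2/21, 2·[MPW] = -1
[QAP]:[MPW] = -2/21:-1 = 2/21

[QAP]:[MPW] = 2/21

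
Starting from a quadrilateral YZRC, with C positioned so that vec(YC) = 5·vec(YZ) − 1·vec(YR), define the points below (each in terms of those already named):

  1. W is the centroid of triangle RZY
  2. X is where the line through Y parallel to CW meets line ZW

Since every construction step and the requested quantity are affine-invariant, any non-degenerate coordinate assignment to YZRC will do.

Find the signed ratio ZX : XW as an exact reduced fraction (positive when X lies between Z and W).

Set Y = (0, 0), Z = (1, 0), R = (0, 1), C = (5, -1); any affine frame gives the same invariant.
1. W is the centroid of triangle RZY ⇒ W = (1/3, 1/3)
2. X is where the line through Y parallel to CW meets line ZW ⇒ X = (7/3, -2/3)
X = Z + t·(W−Z) with t = -2, so ZX:XW = t:(1−t) = -2:3

ZX:XW = -2/3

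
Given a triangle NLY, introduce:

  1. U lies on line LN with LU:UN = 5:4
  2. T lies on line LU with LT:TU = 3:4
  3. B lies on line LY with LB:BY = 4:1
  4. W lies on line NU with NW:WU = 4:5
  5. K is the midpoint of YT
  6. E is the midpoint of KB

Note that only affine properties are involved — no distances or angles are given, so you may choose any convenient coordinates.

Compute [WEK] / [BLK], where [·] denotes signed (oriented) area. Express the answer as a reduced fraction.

[WEK]:[BLK] = 55/72

Choose coordinates N = (0, 0), L = (1, 0), Y = (0, 1).
1. U lies on line LN with LU:UN = 5:4 ⇒ U = (4/9, 0)
2. T lies on line LU with LT:TU = 3:4 ⇒ T = (16/21, 0)
3. B lies on line LY with LB:BY = 4:1 ⇒ B = (1/5, 4/5)
4. W lies on line NU with NW:WU = 4:5 ⇒ W = (16/81, 0)
5. K is the midpoint of YT ⇒ K = (8/21, 1/2)
6. E is the midpoint of KB ⇒ E = (61/210, 13/20)
2·[WEK] = -55/756, 2·[BLK] = -2/21
[WEK]:[BLK] = -55/756:-2/21 = 55/72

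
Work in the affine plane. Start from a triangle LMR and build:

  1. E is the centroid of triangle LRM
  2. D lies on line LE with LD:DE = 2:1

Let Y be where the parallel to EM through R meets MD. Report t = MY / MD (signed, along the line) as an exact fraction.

t = -3

Choose coordinates L = (0, 0), M = (1, 0), R = (0, 1).
1. E is the centroid of triangle LRM ⇒ E = (1/3, 1/3)
2. D lies on line LE with LD:DE = 2:1 ⇒ D = (2/9, 2/9)
through R parallel to EM: direction (2/3, -1/3); meets MD at Y = (10/3, -2/3)
Y = M + t·(D−M) with t = -3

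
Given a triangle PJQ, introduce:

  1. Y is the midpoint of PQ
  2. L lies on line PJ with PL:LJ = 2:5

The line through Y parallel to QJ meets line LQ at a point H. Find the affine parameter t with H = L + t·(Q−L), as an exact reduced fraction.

Work in coordinates with P = (0, 0), J = (1, 0), Q = (0, 1).
1. Y is the midpoint of PQ ⇒ Y = (0, 1/2)
2. L lies on line PJ with PL:LJ = 2:5 ⇒ L = (2/7, 0)
through Y parallel to QJ: direction (1, -1); meets LQ at H = (1/5, 3/10)
H = L + t·(Q−L) with t = 3/10

t = 3/10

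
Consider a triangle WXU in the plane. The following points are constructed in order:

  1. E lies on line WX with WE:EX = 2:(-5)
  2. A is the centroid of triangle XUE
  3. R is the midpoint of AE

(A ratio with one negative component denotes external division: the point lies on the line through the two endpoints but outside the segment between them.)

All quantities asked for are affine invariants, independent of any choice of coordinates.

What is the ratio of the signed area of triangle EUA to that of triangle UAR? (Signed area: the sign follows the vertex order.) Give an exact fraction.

[EUA]:[UAR] = 2

Work in coordinates with W = (0, 0), X = (1, 0), U = (0, 1).
1. E lies on line WX with WE:EX = 2:(-5) ⇒ E = (-2/3, 0)
2. A is the centroid of triangle XUE ⇒ A = (1/9, 1/3)
3. R is the midpoint of AE ⇒ R = (-5/18, 1/6)
2·[EUA] = -5/9, 2·[UAR] = -5/18
[EUA]:[UAR] = -5/9:-5/18 = 2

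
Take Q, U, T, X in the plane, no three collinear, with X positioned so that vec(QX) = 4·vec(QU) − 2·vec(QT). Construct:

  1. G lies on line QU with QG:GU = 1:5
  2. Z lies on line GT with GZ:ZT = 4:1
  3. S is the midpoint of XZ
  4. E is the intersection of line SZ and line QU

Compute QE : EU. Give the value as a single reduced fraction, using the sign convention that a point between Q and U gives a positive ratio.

Work in coordinates with Q = (0, 0), U = (1, 0), T = (0, 1), X = (4, -2).
1. G lies on line QU with QG:GU = 1:5 ⇒ G = (1/6, 0)
2. Z lies on line GT with GZ:ZT = 4:1 ⇒ Z = (1/30, 4/5)
3. S is the midpoint of XZ ⇒ S = (121/60, -3/5)
4. E is the intersection of line SZ and line QU ⇒ E = (7/6, 0)
E = Q + t·(U−Q) with t = 7/6, so QE:EU = t:(1−t) = 7/6:-1/6

QE:EU = -7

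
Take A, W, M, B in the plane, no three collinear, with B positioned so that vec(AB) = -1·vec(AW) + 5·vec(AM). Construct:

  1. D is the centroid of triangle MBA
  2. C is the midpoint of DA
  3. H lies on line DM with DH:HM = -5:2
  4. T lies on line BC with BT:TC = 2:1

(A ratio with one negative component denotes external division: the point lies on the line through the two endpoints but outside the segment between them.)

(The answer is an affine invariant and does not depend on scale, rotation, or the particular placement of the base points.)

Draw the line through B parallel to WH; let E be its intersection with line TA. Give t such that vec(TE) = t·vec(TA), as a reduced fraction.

Choose coordinates A = (0, 0), W = (1, 0), M = (0, 1), B = (-1, 5).
1. D is the centroid of triangle MBA ⇒ D = (-1/3, 2)
2. C is the midpoint of DA ⇒ C = (-1/6, 1)
3. H lies on line DM with DH:HM = -5:2 ⇒ H = (2/9, 1/3)
4. T lies on line BC with BT:TC = 2:1 ⇒ T = (-4/9, 7/3)
through B parallel to WH: direction (-7/9, 1/3); meets TA at E = (-128/135, 224/45)
E = T + t·(A−T) with t = -17/15

t = -17/15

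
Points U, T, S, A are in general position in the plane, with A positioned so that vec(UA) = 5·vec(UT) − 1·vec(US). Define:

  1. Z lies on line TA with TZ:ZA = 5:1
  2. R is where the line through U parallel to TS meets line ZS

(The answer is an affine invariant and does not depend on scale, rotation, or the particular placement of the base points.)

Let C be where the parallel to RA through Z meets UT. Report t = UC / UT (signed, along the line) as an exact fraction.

t = 187/82

Set U = (0, 0), T = (1, 0), S = (0, 1), A = (5, -1); any affine frame gives the same invariant.
1. Z lies on line TA with TZ:ZA = 5:1 ⇒ Z = (13/3, -5/6)
2. R is where the line through U parallel to TS meets line ZS ⇒ R = (-26/15, 26/15)
through Z parallel to RA: direction (101/15, -41/15); meets UT at C = (187/82, 0)
C = U + t·(T−U) with t = 187/82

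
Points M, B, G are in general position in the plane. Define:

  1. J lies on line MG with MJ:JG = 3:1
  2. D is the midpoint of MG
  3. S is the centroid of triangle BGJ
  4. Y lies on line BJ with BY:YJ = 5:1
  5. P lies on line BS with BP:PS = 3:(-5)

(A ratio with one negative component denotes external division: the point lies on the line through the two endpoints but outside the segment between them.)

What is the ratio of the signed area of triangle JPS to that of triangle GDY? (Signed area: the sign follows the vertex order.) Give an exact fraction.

Assign M = (0, 0), B = (1, 0), G = (0, 1) — the answer is frame-independent, so this choice is without loss of generality.
1. J lies on line MG with MJ:JG = 3:1 ⇒ J = (0, 3/4)
2. D is the midpoint of MG ⇒ D = (0, 1/2)
3. S is the centroid of triangle BGJ ⇒ S = (1/3, 7/12)
4. Y lies on line BJ with BY:YJ = 5:1 ⇒ Y = (1/6, 5/8)
5. P lies on line BS with BP:PS = 3:(-5) ⇒ P = (2, -7/8)
2·[JPS] = 5/24, 2·[GDY] = 1/12
[JPS]:[GDY] = 5/24:1/12 = 5/2

[JPS]:[GDY] = 5/2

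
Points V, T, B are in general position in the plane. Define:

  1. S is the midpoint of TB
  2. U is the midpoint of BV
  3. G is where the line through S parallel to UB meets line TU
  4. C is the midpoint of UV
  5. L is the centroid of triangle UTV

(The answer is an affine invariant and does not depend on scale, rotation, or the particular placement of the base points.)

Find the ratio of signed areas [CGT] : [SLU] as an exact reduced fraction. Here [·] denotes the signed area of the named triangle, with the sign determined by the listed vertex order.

Set V = (0, 0), T = (1, 0), B = (0, 1); any affine frame gives the same invariant.
1. S is the midpoint of TB ⇒ S = (1/2, 1/2)
2. U is the midpoint of BV ⇒ U = (0, 1/2)
3. G is where the line through S parallel to UB meets line TU ⇒ G = (1/2, 1/4)
4. C is the midpoint of UV ⇒ C = (0, 1/4)
5. L is the centroid of triangle UTV ⇒ L = (1/3, 1/6)
2·[CGT] = -1/8, 2·[SLU] = -1/6
[CGT]:[SLU] = -1/8:-1/6 = 3/4

[CGT]:[SLU] = 3/4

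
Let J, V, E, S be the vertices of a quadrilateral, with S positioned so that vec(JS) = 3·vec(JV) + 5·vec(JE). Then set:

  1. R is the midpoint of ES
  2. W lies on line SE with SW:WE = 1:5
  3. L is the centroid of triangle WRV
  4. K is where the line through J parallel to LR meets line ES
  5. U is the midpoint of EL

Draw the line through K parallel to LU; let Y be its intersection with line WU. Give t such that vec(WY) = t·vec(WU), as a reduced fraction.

Work in coordinates with J = (0, 0), V = (1, 0), E = (0, 1), S = (3, 5).
1. R is the midpoint of ES ⇒ R = (3/2, 3)
2. W lies on line SE with SW:WE = 1:5 ⇒ W = (5/2, 13/3)
3. L is the centroid of triangle WRV ⇒ L = (5/3, 22/9)
4. K is where the line through J parallel to LR meets line ES ⇒ K = (-3/14, 5/7)
5. U is the midpoint of EL ⇒ U = (5/6, 31/18)
through K parallel to LU: direction (-5/6, -13/18); meets WU at Y = (29/42, 472/315)
Y = W + t·(U−W) with t = 38/35

t = 38/35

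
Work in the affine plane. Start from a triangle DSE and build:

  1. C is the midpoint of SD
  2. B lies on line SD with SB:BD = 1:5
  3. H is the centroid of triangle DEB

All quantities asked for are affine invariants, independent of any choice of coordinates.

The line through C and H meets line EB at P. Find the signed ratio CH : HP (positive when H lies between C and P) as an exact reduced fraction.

Choose coordinates D = (0, 0), S = (1, 0), E = (0, 1).
1. C is the midpoint of SD ⇒ C = (1/2, 0)
2. B lies on line SD with SB:BD = 1:5 ⇒ B = (5/6, 0)
3. H is the centroid of triangle DEB ⇒ H = (5/18, 1/3)
line CH meets EB at P = (-5/6, 2)
H = C + t·(P−C) with t = 1/6, so CH:HP = 1/6:5/6

CH:HP = 1/5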